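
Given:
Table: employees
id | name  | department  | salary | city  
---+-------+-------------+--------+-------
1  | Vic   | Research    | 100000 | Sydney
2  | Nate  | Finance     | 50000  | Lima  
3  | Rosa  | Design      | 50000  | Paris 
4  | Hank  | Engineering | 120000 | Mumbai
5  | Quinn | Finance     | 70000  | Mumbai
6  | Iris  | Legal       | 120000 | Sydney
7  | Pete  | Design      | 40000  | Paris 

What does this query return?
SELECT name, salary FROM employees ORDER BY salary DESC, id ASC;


Sorting by salary DESC, then id ASC for ties

7 rows:
Hank, 120000
Iris, 120000
Vic, 100000
Quinn, 70000
Nate, 50000
Rosa, 50000
Pete, 40000


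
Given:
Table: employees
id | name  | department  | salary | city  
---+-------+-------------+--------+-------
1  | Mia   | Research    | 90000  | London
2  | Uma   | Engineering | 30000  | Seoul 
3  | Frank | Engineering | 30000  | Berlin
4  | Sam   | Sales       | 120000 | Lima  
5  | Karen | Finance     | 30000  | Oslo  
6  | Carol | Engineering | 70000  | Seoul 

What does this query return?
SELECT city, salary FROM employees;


Projecting columns: city, salary

6 rows:
London, 90000
Seoul, 30000
Berlin, 30000
Lima, 120000
Oslo, 30000
Seoul, 70000


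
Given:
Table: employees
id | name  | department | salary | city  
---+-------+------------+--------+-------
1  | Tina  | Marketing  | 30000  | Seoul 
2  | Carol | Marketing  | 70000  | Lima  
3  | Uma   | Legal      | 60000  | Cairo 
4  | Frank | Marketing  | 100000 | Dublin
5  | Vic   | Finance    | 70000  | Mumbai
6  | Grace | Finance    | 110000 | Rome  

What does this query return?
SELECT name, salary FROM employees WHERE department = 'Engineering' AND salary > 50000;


Filtering: department = 'Engineering' AND salary > 50000
Matching: 0 rows

Empty result set (0 rows)


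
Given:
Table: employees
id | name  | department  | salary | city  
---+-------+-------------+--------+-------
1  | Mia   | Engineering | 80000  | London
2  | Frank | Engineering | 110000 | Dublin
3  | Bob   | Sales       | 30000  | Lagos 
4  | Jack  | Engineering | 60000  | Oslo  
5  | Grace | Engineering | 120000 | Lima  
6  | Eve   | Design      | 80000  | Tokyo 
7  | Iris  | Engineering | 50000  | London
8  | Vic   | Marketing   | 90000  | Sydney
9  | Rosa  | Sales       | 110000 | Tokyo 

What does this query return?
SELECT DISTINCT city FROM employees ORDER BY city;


All 'city' values (row order): London, Dublin, Lagos, Oslo, Lima, Tokyo, London, Sydney, Tokyo
Removing duplicates leaves 7 unique value(s).

7 values:
Dublin
Lagos
Lima
London
Oslo
Sydney
Tokyo


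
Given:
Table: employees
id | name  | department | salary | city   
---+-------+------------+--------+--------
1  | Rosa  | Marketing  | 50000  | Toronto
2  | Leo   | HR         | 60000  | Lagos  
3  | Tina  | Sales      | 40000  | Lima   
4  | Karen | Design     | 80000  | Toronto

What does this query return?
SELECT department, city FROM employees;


Projecting columns: department, city

4 rows:
Marketing, Toronto
HR, Lagos
Sales, Lima
Design, Toronto


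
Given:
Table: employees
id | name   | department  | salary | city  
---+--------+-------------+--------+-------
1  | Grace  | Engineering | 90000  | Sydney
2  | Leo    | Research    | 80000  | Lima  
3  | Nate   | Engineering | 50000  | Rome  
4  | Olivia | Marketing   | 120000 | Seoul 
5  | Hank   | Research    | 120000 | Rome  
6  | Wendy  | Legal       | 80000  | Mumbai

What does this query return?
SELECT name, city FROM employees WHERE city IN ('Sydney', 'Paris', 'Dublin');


Filtering: city IN ('Sydney', 'Paris', 'Dublin')
Matching: 1 rows

1 rows:
Grace, Sydney


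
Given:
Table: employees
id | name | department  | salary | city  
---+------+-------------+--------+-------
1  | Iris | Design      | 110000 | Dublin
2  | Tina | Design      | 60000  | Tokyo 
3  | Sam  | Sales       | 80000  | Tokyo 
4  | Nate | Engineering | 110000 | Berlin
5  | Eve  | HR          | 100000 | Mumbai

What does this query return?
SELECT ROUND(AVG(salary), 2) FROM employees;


SUM(salary) = 460000
COUNT = 5
ROUND(AVG, 2) = ROUND(460000 / 5, 2) = 92000.0

92000.0


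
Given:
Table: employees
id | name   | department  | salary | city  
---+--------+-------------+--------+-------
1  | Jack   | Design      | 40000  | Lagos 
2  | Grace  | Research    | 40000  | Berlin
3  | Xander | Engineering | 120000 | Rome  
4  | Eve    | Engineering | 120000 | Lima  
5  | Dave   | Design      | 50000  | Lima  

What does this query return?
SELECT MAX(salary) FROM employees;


Salaries: 40000, 40000, 120000, 120000, 50000
MAX = 120000

120000


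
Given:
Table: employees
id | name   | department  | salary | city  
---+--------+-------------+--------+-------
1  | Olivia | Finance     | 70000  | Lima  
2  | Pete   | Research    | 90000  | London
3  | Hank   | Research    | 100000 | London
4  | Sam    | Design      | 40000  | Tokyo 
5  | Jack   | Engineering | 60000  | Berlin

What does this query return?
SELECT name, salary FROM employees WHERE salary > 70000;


Filtering: salary > 70000
Matching: 2 rows

2 rows:
Pete, 90000
Hank, 100000


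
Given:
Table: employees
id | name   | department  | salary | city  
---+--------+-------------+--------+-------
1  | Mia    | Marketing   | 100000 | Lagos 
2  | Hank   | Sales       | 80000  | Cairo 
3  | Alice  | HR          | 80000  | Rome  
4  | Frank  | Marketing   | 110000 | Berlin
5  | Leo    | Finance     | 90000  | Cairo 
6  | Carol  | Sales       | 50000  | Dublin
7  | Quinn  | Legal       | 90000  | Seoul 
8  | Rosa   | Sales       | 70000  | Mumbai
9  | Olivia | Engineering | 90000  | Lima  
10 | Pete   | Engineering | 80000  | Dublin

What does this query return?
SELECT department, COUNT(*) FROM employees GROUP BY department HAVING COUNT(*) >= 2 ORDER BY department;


Groups with count >= 2:
  Engineering: 2 -> PASS
  Marketing: 2 -> PASS
  Sales: 3 -> PASS
  Finance: 1 -> filtered out
  HR: 1 -> filtered out
  Legal: 1 -> filtered out


3 groups:
Engineering, 2
Marketing, 2
Sales, 3


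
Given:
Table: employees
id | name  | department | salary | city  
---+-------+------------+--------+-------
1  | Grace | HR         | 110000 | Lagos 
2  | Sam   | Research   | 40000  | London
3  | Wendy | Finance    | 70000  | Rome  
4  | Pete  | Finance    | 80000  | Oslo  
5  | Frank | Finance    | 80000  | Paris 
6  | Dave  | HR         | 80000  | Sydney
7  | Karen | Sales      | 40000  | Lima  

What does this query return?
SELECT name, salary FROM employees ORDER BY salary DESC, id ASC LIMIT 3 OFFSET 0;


Sort by salary DESC (id ASC tiebreak), then skip 0 and take 3
Rows 1 through 3

3 rows:
Grace, 110000
Pete, 80000
Frank, 80000


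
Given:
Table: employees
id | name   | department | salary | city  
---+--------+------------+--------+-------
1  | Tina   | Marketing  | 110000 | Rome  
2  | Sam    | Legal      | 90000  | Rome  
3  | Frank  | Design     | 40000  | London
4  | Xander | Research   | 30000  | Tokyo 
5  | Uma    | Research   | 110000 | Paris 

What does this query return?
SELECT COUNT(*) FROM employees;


COUNT(*) counts all rows

5


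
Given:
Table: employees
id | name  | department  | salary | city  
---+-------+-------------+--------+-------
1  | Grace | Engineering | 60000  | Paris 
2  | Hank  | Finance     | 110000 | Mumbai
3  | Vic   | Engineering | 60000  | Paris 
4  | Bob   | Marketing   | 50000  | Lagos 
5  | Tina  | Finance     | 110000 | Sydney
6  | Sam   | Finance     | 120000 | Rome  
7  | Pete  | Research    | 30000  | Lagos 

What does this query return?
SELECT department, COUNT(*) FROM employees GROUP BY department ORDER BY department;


Assigning each row to its department group:
  Grace -> Engineering
  Hank -> Finance
  Vic -> Engineering
  Bob -> Marketing
  Tina -> Finance
  Sam -> Finance
  Pete -> Research


4 groups:
Engineering, 2
Finance, 3
Marketing, 1
Research, 1


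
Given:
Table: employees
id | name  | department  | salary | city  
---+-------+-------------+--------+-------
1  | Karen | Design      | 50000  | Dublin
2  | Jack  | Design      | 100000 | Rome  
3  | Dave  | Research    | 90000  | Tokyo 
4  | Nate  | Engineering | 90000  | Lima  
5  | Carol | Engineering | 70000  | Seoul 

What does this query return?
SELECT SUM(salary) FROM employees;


SUM(salary) = 50000 + 100000 + 90000 + 90000 + 70000 = 400000

400000


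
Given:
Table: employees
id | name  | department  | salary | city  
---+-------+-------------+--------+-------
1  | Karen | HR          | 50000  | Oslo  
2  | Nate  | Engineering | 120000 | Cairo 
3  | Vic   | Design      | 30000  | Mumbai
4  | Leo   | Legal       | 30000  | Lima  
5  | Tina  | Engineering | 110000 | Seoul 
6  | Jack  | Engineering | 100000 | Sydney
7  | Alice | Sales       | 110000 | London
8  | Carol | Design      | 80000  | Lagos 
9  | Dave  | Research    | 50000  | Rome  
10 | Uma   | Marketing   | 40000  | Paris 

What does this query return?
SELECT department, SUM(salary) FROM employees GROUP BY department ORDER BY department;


Summing salary within each department:
  Design: 30000 + 80000 = 110000
  Engineering: 120000 + 110000 + 100000 = 330000
  HR: 50000 = 50000
  Legal: 30000 = 30000
  Marketing: 40000 = 40000
  Research: 50000 = 50000
  Sales: 110000 = 110000


7 groups:
Design, 110000
Engineering, 330000
HR, 50000
Legal, 30000
Marketing, 40000
Research, 50000
Sales, 110000


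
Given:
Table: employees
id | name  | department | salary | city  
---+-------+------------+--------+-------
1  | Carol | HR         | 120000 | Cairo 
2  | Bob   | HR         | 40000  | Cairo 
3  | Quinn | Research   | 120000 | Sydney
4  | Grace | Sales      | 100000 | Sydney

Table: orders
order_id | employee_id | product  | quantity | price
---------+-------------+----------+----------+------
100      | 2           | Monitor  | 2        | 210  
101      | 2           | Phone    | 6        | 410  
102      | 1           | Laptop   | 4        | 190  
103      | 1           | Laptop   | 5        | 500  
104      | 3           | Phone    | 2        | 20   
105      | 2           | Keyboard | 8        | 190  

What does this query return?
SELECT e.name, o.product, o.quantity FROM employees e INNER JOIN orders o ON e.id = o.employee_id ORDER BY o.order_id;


Joining employees.id = orders.employee_id:
  employee Bob (id=2) -> order Monitor
  employee Bob (id=2) -> order Phone
  employee Carol (id=1) -> order Laptop
  employee Carol (id=1) -> order Laptop
  employee Quinn (id=3) -> order Phone
  employee Bob (id=2) -> order Keyboard


6 rows:
Bob, Monitor, 2
Bob, Phone, 6
Carol, Laptop, 4
Carol, Laptop, 5
Quinn, Phone, 2
Bob, Keyboard, 8


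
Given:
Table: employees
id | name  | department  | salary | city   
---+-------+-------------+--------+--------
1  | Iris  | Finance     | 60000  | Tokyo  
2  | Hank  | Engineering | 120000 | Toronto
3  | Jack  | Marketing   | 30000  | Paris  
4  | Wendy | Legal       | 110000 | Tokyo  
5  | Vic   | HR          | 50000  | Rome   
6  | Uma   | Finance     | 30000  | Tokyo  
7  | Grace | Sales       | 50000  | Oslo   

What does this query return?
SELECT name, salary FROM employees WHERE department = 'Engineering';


Filtering: department = 'Engineering'
Matching rows: 1

1 rows:
Hank, 120000


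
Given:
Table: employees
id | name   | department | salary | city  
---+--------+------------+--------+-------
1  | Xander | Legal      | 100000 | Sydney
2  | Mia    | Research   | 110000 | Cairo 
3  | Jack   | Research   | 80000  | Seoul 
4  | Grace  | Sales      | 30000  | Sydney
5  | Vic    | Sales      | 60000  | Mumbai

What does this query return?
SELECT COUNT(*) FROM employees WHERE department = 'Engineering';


Counting rows where department = 'Engineering'


0


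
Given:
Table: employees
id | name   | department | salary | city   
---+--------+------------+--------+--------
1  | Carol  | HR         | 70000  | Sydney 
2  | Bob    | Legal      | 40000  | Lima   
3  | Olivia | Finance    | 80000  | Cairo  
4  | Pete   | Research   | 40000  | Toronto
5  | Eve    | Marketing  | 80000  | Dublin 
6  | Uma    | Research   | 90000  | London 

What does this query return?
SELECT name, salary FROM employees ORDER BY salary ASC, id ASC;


Sorting by salary ASC, then id ASC for ties

6 rows:
Bob, 40000
Pete, 40000
Carol, 70000
Olivia, 80000
Eve, 80000
Uma, 90000


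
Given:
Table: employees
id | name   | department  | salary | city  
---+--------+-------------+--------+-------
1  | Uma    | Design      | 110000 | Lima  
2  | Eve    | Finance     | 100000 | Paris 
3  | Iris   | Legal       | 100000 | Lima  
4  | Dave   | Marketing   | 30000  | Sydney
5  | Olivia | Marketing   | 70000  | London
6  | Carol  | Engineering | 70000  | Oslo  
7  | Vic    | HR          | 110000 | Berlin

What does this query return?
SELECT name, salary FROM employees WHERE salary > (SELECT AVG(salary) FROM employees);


Subquery: AVG(salary) = 84285.71
Filtering: salary > 84285.71
  Uma (110000) -> MATCH
  Eve (100000) -> MATCH
  Iris (100000) -> MATCH
  Vic (110000) -> MATCH


4 rows:
Uma, 110000
Eve, 100000
Iris, 100000
Vic, 110000


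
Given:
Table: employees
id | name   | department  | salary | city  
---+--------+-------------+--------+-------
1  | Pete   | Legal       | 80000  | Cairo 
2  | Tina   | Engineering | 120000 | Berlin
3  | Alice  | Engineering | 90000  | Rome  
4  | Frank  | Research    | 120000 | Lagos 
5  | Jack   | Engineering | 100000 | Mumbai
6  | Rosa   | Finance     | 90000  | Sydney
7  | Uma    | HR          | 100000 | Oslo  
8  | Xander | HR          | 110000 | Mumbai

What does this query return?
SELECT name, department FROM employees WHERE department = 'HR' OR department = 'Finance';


Filtering: department = 'HR' OR 'Finance'
Matching: 3 rows

3 rows:
Rosa, Finance
Uma, HR
Xander, HR


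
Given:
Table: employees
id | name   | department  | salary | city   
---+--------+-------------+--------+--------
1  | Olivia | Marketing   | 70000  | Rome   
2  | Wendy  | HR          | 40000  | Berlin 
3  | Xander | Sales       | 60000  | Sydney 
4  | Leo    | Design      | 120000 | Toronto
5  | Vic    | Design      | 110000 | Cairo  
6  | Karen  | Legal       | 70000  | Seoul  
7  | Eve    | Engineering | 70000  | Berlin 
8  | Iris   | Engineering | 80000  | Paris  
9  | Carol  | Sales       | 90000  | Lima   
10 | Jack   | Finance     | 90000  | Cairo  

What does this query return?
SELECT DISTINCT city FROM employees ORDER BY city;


All 'city' values (row order): Rome, Berlin, Sydney, Toronto, Cairo, Seoul, Berlin, Paris, Lima, Cairo
Removing duplicates leaves 8 unique value(s).

8 values:
Berlin
Cairo
Lima
Paris
Rome
Seoul
Sydney
Toronto


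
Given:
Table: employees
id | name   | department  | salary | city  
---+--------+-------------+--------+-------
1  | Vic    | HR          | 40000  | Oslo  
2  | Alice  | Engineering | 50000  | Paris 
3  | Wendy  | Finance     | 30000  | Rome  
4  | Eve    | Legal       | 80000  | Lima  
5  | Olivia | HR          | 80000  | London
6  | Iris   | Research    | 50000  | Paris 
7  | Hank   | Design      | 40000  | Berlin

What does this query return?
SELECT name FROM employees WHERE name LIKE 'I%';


LIKE 'I%' matches names starting with 'I'
Matching: 1

1 rows:
Iris


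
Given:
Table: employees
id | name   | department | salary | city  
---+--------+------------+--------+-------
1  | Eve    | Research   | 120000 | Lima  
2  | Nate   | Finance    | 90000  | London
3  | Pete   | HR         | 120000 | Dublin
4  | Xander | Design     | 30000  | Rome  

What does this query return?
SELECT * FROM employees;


SELECT * returns all 4 rows with all columns

4 rows:
1, Eve, Research, 120000, Lima
2, Nate, Finance, 90000, London
3, Pete, HR, 120000, Dublin
4, Xander, Design, 30000, Rome


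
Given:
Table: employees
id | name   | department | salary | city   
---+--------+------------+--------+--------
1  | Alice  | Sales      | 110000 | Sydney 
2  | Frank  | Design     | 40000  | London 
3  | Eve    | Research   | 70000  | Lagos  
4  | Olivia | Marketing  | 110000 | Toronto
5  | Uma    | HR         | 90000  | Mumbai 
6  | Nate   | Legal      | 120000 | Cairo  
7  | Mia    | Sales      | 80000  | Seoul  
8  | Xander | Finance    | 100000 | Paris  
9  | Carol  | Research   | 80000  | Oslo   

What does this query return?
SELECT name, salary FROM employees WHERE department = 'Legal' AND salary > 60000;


Filtering: department = 'Legal' AND salary > 60000
Matching: 1 rows

1 rows:
Nate, 120000


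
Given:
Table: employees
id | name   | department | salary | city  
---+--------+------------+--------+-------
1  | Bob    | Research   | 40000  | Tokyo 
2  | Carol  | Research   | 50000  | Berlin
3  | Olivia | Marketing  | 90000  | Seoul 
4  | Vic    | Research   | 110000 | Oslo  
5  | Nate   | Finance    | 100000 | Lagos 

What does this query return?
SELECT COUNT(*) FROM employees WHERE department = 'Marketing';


Counting rows where department = 'Marketing'
  Olivia -> MATCH


1


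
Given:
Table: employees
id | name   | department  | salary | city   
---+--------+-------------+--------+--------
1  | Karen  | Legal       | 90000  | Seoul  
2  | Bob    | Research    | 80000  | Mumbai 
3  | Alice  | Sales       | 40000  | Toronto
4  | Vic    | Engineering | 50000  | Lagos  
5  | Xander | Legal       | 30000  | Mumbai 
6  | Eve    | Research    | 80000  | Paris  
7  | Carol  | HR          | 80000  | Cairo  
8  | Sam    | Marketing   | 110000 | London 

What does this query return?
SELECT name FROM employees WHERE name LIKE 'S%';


LIKE 'S%' matches names starting with 'S'
Matching: 1

1 rows:
Sam


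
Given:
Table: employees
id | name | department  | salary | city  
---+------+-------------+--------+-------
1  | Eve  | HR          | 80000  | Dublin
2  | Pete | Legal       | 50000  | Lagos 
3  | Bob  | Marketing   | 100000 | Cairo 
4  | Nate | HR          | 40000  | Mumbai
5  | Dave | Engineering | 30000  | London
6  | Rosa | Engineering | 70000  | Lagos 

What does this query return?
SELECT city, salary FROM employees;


Projecting columns: city, salary

6 rows:
Dublin, 80000
Lagos, 50000
Cairo, 100000
Mumbai, 40000
London, 30000
Lagos, 70000


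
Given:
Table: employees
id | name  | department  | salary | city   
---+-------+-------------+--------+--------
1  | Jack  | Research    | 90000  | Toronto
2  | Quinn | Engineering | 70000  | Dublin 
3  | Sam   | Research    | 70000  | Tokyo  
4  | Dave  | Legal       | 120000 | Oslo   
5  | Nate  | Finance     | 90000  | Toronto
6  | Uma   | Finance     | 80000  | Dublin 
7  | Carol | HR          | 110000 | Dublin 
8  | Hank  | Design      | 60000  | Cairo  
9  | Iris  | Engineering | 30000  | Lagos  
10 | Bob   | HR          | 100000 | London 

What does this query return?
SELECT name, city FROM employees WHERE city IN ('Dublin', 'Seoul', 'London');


Filtering: city IN ('Dublin', 'Seoul', 'London')
Matching: 4 rows

4 rows:
Quinn, Dublin
Uma, Dublin
Carol, Dublin
Bob, London


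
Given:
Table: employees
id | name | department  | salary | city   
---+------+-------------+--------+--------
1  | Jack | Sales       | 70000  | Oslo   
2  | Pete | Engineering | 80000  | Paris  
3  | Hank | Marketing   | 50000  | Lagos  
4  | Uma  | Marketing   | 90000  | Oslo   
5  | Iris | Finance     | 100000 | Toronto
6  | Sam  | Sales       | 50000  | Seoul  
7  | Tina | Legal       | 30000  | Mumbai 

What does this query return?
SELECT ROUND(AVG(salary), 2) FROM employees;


SUM(salary) = 470000
COUNT = 7
ROUND(AVG, 2) = ROUND(470000 / 7, 2) = 67142.86

67142.86


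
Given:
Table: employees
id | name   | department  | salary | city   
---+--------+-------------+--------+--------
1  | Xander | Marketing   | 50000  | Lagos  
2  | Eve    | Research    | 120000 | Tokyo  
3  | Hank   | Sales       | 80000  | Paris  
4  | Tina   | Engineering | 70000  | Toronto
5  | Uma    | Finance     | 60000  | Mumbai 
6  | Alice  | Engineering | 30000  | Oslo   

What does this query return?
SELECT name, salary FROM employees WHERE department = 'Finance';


Filtering: department = 'Finance'
Matching rows: 1

1 rows:
Uma, 60000


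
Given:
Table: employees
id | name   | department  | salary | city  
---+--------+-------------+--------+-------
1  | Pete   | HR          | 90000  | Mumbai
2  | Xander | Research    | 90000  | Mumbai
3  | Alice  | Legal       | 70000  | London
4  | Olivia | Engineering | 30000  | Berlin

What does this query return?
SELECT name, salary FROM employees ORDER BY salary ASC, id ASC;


Sorting by salary ASC, then id ASC for ties

4 rows:
Olivia, 30000
Alice, 70000
Pete, 90000
Xander, 90000


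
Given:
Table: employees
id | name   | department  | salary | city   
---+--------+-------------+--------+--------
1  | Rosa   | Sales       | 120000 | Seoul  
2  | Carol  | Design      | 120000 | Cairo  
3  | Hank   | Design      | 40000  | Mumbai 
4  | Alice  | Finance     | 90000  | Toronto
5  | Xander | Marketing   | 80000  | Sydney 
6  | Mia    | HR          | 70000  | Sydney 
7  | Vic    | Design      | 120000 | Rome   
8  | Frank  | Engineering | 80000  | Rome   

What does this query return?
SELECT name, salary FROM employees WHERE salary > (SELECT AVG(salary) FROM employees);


Subquery: AVG(salary) = 90000.0
Filtering: salary > 90000.0
  Rosa (120000) -> MATCH
  Carol (120000) -> MATCH
  Vic (120000) -> MATCH


3 rows:
Rosa, 120000
Carol, 120000
Vic, 120000


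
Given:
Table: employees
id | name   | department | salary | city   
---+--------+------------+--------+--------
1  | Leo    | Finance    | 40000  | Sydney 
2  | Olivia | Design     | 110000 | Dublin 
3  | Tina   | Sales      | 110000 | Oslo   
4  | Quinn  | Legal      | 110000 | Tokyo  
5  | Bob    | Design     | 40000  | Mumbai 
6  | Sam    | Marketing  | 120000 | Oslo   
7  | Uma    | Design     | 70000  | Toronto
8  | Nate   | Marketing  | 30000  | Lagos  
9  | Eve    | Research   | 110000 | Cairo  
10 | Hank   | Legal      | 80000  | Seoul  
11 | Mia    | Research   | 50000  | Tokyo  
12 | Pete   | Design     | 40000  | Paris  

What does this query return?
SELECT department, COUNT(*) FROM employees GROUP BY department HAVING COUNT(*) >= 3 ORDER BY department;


Groups with count >= 3:
  Design: 4 -> PASS
  Finance: 1 -> filtered out
  Legal: 2 -> filtered out
  Marketing: 2 -> filtered out
  Research: 2 -> filtered out
  Sales: 1 -> filtered out


1 groups:
Design, 4


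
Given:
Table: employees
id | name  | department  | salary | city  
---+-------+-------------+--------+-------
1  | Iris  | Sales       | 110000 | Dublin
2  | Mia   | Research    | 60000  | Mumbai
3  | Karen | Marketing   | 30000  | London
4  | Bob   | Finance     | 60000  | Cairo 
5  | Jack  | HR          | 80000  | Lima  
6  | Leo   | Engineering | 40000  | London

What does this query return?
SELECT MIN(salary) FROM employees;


Salaries: 110000, 60000, 30000, 60000, 80000, 40000
MIN = 30000

30000


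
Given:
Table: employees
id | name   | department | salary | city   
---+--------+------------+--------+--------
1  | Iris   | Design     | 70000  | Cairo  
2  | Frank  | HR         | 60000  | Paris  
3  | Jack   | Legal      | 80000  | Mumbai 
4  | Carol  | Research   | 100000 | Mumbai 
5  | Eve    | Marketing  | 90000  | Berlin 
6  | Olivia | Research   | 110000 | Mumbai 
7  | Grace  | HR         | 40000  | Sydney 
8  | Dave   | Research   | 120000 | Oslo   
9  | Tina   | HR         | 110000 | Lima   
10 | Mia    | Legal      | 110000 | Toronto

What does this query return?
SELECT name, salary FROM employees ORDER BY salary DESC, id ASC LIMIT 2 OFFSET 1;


Sort by salary DESC (id ASC tiebreak), then skip 1 and take 2
Rows 2 through 3

2 rows:
Olivia, 110000
Tina, 110000


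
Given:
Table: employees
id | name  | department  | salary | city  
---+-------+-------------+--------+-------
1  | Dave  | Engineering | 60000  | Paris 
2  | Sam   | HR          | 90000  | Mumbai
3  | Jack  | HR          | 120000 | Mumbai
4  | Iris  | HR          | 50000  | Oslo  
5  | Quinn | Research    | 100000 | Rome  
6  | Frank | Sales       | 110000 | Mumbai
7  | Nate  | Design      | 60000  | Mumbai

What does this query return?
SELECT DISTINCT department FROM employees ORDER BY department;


All 'department' values (row order): Engineering, HR, HR, HR, Research, Sales, Design
Removing duplicates leaves 5 unique value(s).

5 values:
Design
Engineering
HR
Research
Sales


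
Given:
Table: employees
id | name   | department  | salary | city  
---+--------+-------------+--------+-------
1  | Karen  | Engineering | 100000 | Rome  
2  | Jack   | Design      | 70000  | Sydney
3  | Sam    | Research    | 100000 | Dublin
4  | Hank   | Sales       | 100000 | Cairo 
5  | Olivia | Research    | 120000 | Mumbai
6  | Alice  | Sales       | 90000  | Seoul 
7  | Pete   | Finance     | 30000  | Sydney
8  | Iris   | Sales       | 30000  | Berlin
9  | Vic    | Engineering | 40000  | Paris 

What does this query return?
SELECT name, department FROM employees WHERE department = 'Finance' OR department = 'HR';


Filtering: department = 'Finance' OR 'HR'
Matching: 1 rows

1 rows:
Pete, Finance


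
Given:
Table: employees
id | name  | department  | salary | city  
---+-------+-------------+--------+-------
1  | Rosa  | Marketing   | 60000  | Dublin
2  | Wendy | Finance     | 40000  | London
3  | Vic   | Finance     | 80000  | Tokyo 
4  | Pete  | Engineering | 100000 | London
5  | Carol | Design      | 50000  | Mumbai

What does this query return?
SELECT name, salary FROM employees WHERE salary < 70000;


Filtering: salary < 70000
Matching: 3 rows

3 rows:
Rosa, 60000
Wendy, 40000
Carol, 50000


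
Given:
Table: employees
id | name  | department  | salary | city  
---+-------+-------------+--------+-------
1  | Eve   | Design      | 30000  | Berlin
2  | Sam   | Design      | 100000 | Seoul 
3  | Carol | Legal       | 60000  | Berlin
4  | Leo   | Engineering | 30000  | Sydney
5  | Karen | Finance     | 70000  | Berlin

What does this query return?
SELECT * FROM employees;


SELECT * returns all 5 rows with all columns

5 rows:
1, Eve, Design, 30000, Berlin
2, Sam, Design, 100000, Seoul
3, Carol, Legal, 60000, Berlin
4, Leo, Engineering, 30000, Sydney
5, Karen, Finance, 70000, Berlin


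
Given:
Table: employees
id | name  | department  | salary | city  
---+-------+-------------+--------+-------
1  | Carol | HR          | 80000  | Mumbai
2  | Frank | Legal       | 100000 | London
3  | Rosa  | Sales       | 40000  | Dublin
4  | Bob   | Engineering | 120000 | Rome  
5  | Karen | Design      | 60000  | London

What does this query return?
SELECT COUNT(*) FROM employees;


COUNT(*) counts all rows

5


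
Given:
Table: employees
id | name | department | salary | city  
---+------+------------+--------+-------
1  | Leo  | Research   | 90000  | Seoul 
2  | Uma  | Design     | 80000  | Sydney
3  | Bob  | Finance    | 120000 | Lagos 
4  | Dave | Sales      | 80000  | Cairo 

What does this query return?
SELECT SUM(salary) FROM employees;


SUM(salary) = 90000 + 80000 + 120000 + 80000 = 370000

370000


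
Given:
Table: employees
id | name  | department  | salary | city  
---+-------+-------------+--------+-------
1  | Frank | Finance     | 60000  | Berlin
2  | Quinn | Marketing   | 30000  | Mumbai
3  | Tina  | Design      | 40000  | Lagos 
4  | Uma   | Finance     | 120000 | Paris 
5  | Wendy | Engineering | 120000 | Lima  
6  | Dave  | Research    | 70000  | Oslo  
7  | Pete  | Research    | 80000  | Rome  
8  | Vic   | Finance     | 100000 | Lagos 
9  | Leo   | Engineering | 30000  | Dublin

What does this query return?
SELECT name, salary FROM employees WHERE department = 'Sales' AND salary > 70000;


Filtering: department = 'Sales' AND salary > 70000
Matching: 0 rows

Empty result set (0 rows)


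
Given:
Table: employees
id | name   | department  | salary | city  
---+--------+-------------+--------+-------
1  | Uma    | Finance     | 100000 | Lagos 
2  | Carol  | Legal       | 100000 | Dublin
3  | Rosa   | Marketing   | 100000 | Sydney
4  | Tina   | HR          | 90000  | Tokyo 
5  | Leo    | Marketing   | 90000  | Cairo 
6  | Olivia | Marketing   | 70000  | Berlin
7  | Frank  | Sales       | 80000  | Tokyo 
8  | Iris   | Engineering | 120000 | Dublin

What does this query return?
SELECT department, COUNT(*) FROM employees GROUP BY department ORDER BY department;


Assigning each row to its department group:
  Uma -> Finance
  Carol -> Legal
  Rosa -> Marketing
  Tina -> HR
  Leo -> Marketing
  Olivia -> Marketing
  Frank -> Sales
  Iris -> Engineering


6 groups:
Engineering, 1
Finance, 1
HR, 1
Legal, 1
Marketing, 3
Sales, 1


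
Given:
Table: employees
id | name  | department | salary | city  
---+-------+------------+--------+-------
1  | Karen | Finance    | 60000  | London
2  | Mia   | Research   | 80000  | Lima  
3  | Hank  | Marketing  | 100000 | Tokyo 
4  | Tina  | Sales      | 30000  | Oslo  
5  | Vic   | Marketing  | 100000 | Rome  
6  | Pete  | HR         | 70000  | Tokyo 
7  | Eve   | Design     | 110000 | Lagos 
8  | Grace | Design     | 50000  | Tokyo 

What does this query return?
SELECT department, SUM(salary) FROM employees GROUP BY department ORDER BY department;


Summing salary within each department:
  Design: 110000 + 50000 = 160000
  Finance: 60000 = 60000
  HR: 70000 = 70000
  Marketing: 100000 + 100000 = 200000
  Research: 80000 = 80000
  Sales: 30000 = 30000


6 groups:
Design, 160000
Finance, 60000
HR, 70000
Marketing, 200000
Research, 80000
Sales, 30000


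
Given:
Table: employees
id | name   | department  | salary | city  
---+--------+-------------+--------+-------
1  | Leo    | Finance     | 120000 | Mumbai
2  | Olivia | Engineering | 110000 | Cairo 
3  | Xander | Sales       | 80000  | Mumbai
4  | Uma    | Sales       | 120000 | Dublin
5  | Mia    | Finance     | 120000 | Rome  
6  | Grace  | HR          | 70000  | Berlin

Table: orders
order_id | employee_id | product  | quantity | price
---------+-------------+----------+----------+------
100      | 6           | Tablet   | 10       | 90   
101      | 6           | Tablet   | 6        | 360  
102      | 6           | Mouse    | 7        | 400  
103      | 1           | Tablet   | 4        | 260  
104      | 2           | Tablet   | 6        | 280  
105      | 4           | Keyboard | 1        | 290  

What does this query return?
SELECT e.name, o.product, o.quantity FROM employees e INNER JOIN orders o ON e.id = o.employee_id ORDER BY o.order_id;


Joining employees.id = orders.employee_id:
  employee Grace (id=6) -> order Tablet
  employee Grace (id=6) -> order Tablet
  employee Grace (id=6) -> order Mouse
  employee Leo (id=1) -> order Tablet
  employee Olivia (id=2) -> order Tablet
  employee Uma (id=4) -> order Keyboard


6 rows:
Grace, Tablet, 10
Grace, Tablet, 6
Grace, Mouse, 7
Leo, Tablet, 4
Olivia, Tablet, 6
Uma, Keyboard, 1


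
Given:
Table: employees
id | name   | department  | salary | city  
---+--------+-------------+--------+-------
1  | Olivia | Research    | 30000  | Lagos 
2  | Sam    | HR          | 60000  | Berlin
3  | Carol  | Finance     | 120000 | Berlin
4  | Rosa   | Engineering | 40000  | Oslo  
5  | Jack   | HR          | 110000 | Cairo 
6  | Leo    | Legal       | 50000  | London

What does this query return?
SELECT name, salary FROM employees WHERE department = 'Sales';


Filtering: department = 'Sales'
Matching rows: 0

Empty result set (0 rows)


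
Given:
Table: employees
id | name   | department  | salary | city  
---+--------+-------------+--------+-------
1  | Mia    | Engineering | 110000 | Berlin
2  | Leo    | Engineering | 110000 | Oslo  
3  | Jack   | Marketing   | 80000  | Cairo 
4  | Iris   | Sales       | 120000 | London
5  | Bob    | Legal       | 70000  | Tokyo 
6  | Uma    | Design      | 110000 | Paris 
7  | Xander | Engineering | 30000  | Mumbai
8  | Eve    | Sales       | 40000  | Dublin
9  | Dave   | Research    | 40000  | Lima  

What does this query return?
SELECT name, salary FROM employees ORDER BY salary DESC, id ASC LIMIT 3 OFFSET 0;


Sort by salary DESC (id ASC tiebreak), then skip 0 and take 3
Rows 1 through 3

3 rows:
Iris, 120000
Mia, 110000
Leo, 110000


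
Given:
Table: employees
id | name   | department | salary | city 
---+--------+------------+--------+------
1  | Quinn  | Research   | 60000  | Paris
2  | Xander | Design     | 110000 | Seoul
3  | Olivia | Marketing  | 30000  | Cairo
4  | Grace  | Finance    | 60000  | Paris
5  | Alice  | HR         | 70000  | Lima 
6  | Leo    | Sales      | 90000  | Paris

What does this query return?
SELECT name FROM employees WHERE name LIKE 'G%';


LIKE 'G%' matches names starting with 'G'
Matching: 1

1 rows:
Grace


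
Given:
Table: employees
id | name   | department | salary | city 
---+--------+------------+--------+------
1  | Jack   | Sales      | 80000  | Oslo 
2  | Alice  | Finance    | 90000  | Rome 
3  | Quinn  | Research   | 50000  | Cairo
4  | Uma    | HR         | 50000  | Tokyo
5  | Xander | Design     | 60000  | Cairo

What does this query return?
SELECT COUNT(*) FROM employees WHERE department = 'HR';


Counting rows where department = 'HR'
  Uma -> MATCH


1


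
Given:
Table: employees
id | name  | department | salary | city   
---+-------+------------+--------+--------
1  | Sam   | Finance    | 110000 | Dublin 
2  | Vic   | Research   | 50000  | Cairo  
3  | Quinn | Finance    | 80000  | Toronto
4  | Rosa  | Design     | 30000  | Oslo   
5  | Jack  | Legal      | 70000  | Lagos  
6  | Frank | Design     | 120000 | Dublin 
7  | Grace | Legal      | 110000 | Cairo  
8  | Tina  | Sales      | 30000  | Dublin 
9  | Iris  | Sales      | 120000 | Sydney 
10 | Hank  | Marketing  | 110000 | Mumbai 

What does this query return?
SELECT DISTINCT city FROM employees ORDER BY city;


All 'city' values (row order): Dublin, Cairo, Toronto, Oslo, Lagos, Dublin, Cairo, Dublin, Sydney, Mumbai
Removing duplicates leaves 7 unique value(s).

7 values:
Cairo
Dublin
Lagos
Mumbai
Oslo
Sydney
Toronto


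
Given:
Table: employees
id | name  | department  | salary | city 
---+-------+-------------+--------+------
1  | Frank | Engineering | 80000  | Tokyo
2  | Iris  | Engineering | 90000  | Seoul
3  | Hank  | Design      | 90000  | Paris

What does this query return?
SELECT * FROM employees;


SELECT * returns all 3 rows with all columns

3 rows:
1, Frank, Engineering, 80000, Tokyo
2, Iris, Engineering, 90000, Seoul
3, Hank, Design, 90000, Paris


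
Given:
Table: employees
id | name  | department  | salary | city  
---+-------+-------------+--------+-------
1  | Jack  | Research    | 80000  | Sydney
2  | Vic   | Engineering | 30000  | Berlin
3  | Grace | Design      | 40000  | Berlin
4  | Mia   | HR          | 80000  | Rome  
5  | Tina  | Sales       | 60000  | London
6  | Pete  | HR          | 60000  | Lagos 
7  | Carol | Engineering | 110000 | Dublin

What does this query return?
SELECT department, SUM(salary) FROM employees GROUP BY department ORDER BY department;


Summing salary within each department:
  Design: 40000 = 40000
  Engineering: 30000 + 110000 = 140000
  HR: 80000 + 60000 = 140000
  Research: 80000 = 80000
  Sales: 60000 = 60000


5 groups:
Design, 40000
Engineering, 140000
HR, 140000
Research, 80000
Sales, 60000


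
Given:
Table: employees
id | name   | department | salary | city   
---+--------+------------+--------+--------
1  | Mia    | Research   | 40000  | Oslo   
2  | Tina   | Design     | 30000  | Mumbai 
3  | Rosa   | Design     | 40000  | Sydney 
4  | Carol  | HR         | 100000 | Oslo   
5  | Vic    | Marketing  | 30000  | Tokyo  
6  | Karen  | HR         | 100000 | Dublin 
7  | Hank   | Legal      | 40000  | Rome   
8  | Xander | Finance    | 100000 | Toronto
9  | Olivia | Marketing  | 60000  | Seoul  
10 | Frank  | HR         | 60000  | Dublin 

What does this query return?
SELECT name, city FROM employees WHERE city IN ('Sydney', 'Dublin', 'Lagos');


Filtering: city IN ('Sydney', 'Dublin', 'Lagos')
Matching: 3 rows

3 rows:
Rosa, Sydney
Karen, Dublin
Frank, Dublin


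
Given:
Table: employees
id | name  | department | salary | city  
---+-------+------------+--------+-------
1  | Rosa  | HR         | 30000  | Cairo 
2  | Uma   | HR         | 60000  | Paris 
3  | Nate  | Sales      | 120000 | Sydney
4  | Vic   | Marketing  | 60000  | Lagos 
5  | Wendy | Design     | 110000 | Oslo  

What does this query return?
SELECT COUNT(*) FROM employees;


COUNT(*) counts all rows

5


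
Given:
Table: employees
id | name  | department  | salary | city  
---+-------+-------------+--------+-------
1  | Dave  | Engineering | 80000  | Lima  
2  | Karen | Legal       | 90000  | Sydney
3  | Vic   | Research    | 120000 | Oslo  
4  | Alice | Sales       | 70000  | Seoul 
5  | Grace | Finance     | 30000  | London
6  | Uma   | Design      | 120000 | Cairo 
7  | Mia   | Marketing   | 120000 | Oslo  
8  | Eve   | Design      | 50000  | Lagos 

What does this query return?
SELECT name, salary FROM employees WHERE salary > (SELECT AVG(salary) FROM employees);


Subquery: AVG(salary) = 85000.0
Filtering: salary > 85000.0
  Karen (90000) -> MATCH
  Vic (120000) -> MATCH
  Uma (120000) -> MATCH
  Mia (120000) -> MATCH


4 rows:
Karen, 90000
Vic, 120000
Uma, 120000
Mia, 120000


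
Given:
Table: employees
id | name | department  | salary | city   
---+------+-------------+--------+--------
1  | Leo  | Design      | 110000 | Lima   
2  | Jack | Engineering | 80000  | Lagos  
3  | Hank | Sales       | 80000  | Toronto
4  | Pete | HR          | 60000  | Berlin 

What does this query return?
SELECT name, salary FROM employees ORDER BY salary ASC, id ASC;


Sorting by salary ASC, then id ASC for ties

4 rows:
Pete, 60000
Jack, 80000
Hank, 80000
Leo, 110000


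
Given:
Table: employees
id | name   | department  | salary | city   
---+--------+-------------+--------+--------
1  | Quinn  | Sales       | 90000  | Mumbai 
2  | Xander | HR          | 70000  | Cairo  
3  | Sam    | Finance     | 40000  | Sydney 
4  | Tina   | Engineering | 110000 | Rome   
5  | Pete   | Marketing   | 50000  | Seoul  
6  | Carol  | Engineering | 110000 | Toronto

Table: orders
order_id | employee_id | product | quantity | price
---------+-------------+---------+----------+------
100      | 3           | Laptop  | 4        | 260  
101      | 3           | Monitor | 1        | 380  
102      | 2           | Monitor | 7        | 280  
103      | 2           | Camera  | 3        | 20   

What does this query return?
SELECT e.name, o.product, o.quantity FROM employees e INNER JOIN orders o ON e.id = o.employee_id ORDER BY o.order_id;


Joining employees.id = orders.employee_id:
  employee Sam (id=3) -> order Laptop
  employee Sam (id=3) -> order Monitor
  employee Xander (id=2) -> order Monitor
  employee Xander (id=2) -> order Camera


4 rows:
Sam, Laptop, 4
Sam, Monitor, 1
Xander, Monitor, 7
Xander, Camera, 3


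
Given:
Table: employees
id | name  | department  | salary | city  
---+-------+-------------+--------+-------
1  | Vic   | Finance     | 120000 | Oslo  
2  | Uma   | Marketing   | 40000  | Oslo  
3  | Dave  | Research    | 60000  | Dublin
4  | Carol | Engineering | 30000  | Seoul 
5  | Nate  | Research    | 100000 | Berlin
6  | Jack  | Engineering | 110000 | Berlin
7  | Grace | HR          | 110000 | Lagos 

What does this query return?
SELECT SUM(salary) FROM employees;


SUM(salary) = 120000 + 40000 + 60000 + 30000 + 100000 + 110000 + 110000 = 570000

570000


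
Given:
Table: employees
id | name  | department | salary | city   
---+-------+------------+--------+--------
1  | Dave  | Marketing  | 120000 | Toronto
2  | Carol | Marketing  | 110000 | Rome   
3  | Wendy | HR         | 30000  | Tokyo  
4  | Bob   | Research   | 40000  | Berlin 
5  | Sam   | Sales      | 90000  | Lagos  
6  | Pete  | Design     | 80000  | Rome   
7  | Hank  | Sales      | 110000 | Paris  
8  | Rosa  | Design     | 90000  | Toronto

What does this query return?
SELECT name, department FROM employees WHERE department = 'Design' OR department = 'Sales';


Filtering: department = 'Design' OR 'Sales'
Matching: 4 rows

4 rows:
Sam, Sales
Pete, Design
Hank, Sales
Rosa, Design


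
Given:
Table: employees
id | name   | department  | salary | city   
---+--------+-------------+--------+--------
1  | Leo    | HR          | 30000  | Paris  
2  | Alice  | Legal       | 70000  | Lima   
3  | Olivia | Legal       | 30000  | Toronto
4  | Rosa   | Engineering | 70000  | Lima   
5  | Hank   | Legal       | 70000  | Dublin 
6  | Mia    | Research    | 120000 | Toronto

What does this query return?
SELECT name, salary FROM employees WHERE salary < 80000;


Filtering: salary < 80000
Matching: 5 rows

5 rows:
Leo, 30000
Alice, 70000
Olivia, 30000
Rosa, 70000
Hank, 70000
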